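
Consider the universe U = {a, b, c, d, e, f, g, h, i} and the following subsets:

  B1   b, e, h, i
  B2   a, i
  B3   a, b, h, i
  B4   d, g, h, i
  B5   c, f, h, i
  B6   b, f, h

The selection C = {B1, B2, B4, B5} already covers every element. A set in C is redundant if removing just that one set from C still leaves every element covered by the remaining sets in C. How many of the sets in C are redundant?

Drop B1: b, e uncovered — not redundant.
Drop B2: a uncovered — not redundant.
Drop B4: d, g uncovered — not redundant.
Drop B5: c, f uncovered — not redundant.
None of the sets in C is redundant.

0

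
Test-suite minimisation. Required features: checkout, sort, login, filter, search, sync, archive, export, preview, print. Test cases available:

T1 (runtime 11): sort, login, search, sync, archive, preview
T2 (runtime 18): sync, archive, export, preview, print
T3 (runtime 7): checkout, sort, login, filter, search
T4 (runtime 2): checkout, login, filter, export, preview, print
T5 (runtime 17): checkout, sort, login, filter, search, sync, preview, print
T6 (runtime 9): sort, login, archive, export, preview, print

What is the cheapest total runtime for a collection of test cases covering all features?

T1, T4 cover every feature at runtime 11 + 2 = 13.
Any cover uses at least 2 test cases; among all covering selections none totals below 13.

13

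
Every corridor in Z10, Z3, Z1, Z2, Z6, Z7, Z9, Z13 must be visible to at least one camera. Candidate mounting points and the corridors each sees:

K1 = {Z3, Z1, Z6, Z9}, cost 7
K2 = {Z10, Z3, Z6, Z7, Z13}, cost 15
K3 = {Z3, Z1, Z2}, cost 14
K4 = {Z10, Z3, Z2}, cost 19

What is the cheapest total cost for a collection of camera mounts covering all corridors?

36

K1, K2, K3 cover every corridor at cost 7 + 15 + 14 = 36.
Any cover uses at least 3 camera mounts; among all covering selections none totals below 36.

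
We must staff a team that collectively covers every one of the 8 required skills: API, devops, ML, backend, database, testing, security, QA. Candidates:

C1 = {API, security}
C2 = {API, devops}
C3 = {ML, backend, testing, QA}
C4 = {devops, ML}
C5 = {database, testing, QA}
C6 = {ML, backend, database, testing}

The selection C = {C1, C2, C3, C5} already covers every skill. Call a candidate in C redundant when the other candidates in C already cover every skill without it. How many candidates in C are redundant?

Drop C1: security uncovered — not redundant.
Drop C2: devops uncovered — not redundant.
Drop C3: ML, backend uncovered — not redundant.
Drop C5: database uncovered — not redundant.
None of the candidates in C is redundant.

0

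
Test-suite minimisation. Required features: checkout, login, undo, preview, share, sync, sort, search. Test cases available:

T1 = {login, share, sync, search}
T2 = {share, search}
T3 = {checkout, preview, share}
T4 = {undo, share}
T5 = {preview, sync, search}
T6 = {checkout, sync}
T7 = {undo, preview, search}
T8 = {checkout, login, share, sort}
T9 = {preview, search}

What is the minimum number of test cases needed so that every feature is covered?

T1, T7, T8 together cover {checkout, login, undo, preview, share, sync, sort, search} — every feature.
No 2 of the 9 test cases cover everything (all 36 pairs fall short), so 3 is minimum.

3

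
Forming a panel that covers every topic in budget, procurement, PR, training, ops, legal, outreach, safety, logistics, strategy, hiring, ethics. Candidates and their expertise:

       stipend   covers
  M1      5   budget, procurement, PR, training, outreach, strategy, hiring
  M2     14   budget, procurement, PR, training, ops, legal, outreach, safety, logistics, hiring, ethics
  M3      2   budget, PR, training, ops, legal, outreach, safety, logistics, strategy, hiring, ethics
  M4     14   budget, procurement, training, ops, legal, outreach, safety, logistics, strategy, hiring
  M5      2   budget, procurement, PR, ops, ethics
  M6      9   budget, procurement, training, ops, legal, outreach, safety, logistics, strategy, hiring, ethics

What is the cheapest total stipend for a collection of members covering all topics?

4

M3, M5 cover every topic at stipend 2 + 2 = 4.
Any cover uses at least 2 members; among all covering selections none totals below 4.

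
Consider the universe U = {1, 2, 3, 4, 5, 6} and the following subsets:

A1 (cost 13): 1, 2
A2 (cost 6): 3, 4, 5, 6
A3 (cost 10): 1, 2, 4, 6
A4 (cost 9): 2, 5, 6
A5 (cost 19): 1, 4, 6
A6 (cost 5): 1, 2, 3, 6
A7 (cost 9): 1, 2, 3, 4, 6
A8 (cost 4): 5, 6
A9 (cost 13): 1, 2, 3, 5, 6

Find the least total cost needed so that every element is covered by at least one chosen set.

11

A2, A6 cover every element at cost 6 + 5 = 11.
Any cover uses at least 2 sets; among all covering selections none totals below 11.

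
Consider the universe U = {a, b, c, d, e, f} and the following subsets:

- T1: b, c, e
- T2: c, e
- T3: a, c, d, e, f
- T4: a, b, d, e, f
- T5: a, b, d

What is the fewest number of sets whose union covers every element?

T1, T3 together cover {a, b, c, d, e, f} — every element.
No single set contains all 6 elements, so 2 is optimal.

2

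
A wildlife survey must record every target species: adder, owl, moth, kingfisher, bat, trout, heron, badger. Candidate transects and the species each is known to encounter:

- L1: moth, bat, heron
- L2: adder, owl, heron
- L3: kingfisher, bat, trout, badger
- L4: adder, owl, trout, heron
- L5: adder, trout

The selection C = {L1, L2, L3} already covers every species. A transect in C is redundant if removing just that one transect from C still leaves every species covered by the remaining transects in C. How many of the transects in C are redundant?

0

Drop L1: moth uncovered — not redundant.
Drop L2: adder, owl uncovered — not redundant.
Drop L3: kingfisher, trout, badger uncovered — not redundant.
None of the transects in C is redundant.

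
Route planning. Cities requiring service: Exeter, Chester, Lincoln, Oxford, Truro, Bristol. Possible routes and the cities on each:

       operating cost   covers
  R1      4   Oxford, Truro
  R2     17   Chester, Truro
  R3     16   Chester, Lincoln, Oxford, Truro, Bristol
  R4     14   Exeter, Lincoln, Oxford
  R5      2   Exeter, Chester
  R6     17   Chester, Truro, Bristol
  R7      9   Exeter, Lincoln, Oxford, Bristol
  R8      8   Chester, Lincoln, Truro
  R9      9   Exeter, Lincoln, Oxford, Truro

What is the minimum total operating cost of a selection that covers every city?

15

R1, R5, R7 cover every city at operating cost 4 + 2 + 9 = 15.
Any cover uses at least 2 routes; among all covering selections none totals below 15.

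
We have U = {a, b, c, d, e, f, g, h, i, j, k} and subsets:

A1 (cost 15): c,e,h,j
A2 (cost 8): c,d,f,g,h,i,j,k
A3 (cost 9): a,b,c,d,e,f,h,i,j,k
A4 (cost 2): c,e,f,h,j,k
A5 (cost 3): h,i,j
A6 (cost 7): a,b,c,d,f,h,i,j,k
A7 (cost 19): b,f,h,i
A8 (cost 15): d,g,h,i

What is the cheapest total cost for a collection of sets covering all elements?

A2, A3 cover every element at cost 8 + 9 = 17.
Any cover uses at least 2 sets; among all covering selections none totals below 17.

17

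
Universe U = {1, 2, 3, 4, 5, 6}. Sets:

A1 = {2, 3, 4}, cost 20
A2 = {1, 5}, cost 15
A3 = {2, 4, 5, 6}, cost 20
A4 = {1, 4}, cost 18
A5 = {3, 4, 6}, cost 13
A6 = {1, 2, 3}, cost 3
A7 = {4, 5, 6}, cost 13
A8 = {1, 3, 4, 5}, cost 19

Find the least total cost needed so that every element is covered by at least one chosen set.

16

A6, A7 cover every element at cost 3 + 13 = 16.
Any cover uses at least 2 sets; among all covering selections none totals below 16.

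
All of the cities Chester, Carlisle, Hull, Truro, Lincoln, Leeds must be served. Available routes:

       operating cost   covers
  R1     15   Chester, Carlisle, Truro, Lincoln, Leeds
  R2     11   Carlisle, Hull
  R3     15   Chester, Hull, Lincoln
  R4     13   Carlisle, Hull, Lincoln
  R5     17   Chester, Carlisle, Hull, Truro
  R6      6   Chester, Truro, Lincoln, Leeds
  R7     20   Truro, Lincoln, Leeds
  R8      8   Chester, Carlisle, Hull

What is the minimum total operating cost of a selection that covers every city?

14

R6, R8 cover every city at operating cost 6 + 8 = 14.
Any cover uses at least 2 routes; among all covering selections none totals below 14.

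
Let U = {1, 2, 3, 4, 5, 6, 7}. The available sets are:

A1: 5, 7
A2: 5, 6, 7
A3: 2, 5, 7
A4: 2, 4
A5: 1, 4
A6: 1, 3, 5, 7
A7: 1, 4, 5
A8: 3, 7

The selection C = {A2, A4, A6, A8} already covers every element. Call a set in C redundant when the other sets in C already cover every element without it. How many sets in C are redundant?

Drop A2: 6 uncovered — not redundant.
Drop A4: 2, 4 uncovered — not redundant.
Drop A6: 1 uncovered — not redundant.
Drop A8: the rest still cover every element — redundant.
1 redundant: A8.

1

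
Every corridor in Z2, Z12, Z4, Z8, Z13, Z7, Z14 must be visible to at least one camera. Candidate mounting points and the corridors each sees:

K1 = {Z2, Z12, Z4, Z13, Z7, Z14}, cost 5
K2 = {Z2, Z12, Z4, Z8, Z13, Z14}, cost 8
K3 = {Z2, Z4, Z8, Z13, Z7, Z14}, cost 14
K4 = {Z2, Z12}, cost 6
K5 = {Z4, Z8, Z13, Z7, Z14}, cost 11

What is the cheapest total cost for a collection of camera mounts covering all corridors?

K1, K2 cover every corridor at cost 5 + 8 = 13.
Any cover uses at least 2 camera mounts; among all covering selections none totals below 13.

13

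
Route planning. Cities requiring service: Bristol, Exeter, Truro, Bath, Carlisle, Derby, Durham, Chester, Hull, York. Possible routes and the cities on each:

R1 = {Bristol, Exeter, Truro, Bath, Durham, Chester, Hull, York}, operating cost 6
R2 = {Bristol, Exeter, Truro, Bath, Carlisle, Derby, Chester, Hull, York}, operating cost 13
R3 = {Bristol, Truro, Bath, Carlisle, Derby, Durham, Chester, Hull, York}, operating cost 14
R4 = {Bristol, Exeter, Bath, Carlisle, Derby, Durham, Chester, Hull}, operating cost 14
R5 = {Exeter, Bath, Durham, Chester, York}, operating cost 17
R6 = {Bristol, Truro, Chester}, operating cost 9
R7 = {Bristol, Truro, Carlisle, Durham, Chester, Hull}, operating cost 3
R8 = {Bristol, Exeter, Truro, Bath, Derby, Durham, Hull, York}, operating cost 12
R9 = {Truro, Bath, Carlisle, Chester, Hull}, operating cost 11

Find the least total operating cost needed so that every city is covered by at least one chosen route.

R7, R8 cover every city at operating cost 3 + 12 = 15.
Any cover uses at least 2 routes; among all covering selections none totals below 15.
Greedy by coverage-per-operating cost would pick R7, R1, R8 for 21 — worse than the optimum 15.

15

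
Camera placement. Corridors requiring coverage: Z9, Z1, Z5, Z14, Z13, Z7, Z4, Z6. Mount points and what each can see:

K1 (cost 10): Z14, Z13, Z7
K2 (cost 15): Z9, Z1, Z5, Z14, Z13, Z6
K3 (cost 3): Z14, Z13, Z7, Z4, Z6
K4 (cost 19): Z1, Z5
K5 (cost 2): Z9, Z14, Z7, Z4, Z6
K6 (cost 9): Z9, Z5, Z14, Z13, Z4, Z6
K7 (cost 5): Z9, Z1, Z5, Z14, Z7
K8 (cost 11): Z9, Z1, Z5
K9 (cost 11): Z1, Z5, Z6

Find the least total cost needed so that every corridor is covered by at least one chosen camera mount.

K3, K7 cover every corridor at cost 3 + 5 = 8.
Any cover uses at least 2 camera mounts; among all covering selections none totals below 8.

8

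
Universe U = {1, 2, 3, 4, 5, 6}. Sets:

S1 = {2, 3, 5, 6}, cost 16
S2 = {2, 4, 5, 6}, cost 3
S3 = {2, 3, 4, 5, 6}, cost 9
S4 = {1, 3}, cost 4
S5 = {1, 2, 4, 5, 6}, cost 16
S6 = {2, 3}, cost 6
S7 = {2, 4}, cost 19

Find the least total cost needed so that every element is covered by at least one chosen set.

S2, S4 cover every element at cost 3 + 4 = 7.
Any cover uses at least 2 sets; among all covering selections none totals below 7.

7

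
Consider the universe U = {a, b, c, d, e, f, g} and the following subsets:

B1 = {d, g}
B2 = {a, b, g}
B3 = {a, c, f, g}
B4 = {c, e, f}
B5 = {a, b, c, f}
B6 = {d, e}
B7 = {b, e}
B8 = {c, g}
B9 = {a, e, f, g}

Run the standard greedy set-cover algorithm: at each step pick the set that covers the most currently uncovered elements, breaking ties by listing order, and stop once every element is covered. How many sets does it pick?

3

Pick 1: B3 covers 4 new elements (a, c, f, g).
Pick 2: B6 covers 2 new elements (d, e).
Pick 3: B2 covers 1 new elements (b).
Greedy uses 3 sets.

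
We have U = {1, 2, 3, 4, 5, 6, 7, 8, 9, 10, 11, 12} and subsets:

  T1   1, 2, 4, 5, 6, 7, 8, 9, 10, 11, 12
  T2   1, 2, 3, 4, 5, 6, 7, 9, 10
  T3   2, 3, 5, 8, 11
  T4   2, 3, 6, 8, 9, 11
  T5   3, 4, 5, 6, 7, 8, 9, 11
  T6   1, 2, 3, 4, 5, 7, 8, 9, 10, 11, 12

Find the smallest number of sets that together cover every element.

2

T1, T2 together cover {1, 2, 3, 4, 5, 6, 7, 8, 9, 10, 11, 12} — every element.
No single set contains all 12 elements, so 2 is optimal.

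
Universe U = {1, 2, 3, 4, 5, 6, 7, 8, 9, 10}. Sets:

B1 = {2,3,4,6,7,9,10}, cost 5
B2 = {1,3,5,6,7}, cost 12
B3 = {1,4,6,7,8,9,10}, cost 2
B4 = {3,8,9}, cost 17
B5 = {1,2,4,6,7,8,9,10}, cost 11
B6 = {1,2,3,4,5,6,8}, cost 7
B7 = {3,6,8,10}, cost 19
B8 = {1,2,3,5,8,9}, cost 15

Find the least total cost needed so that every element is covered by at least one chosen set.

9

B3, B6 cover every element at cost 2 + 7 = 9.
Any cover uses at least 2 sets; among all covering selections none totals below 9.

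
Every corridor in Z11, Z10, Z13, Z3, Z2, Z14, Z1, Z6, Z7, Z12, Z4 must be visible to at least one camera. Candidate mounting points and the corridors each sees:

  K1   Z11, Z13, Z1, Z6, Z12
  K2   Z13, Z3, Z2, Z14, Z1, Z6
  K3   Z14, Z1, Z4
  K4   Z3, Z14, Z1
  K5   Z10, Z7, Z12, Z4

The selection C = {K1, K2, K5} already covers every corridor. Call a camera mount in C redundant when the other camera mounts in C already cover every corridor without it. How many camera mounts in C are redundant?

Drop K1: Z11 uncovered — not redundant.
Drop K2: Z3, Z2, Z14 uncovered — not redundant.
Drop K5: Z10, Z7, Z4 uncovered — not redundant.
None of the camera mounts in C is redundant.

0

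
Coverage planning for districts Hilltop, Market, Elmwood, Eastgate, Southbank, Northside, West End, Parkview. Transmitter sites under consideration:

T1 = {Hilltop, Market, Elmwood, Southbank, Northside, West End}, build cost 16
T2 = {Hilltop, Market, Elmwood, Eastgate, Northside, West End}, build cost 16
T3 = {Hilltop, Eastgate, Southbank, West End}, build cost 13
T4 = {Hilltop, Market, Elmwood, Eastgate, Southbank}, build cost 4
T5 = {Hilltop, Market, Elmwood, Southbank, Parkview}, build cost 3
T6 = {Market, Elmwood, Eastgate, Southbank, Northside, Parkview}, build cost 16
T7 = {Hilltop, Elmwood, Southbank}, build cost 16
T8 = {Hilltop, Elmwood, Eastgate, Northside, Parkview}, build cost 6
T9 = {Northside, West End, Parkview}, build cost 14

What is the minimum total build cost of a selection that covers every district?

18

T4, T9 cover every district at build cost 4 + 14 = 18.
Any cover uses at least 2 transmitter sites; among all covering selections none totals below 18.
Greedy by coverage-per-build cost would pick T5, T8, T3 for 22 — worse than the optimum 18.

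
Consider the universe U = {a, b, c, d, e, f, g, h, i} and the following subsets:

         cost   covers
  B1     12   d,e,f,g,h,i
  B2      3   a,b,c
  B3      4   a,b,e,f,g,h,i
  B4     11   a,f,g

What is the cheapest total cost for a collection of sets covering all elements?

B1, B2 cover every element at cost 12 + 3 = 15.
Any cover uses at least 2 sets; among all covering selections none totals below 15.
Greedy by coverage-per-cost would pick B3, B2, B1 for 19 — worse than the optimum 15.

15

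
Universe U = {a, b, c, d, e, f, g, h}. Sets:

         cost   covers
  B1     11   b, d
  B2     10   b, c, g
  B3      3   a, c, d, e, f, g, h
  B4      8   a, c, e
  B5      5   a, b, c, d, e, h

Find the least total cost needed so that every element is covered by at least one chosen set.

B3, B5 cover every element at cost 3 + 5 = 8.
Any cover uses at least 2 sets; among all covering selections none totals below 8.

8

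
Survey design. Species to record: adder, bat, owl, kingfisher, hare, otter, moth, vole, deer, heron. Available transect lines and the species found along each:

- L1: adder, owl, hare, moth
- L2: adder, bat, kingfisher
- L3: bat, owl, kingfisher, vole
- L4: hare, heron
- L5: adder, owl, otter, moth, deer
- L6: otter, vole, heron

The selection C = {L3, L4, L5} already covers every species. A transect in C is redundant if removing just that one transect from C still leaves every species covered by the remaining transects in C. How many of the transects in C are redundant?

Drop L3: bat, kingfisher, vole uncovered — not redundant.
Drop L4: hare, heron uncovered — not redundant.
Drop L5: adder, otter, moth, deer uncovered — not redundant.
None of the transects in C is redundant.

0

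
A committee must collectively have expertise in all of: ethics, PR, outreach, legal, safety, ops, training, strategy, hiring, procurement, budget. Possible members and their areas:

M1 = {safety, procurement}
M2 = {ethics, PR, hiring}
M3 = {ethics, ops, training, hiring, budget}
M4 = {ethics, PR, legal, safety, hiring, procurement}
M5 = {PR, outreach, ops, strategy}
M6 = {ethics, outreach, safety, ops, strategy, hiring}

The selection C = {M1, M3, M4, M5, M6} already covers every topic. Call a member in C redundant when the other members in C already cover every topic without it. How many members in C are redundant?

3

Drop M1: the rest still cover every topic — redundant.
Drop M3: training, budget uncovered — not redundant.
Drop M4: legal uncovered — not redundant.
Drop M5: the rest still cover every topic — redundant.
Drop M6: the rest still cover every topic — redundant.
3 redundant: M1, M5, M6.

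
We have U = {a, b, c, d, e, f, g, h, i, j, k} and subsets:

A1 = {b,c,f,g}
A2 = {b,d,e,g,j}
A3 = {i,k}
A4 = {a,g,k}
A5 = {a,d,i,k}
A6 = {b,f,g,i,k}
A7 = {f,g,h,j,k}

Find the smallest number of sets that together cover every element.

A1, A2, A5, A7 together cover {a, b, c, d, e, f, g, h, i, j, k} — every element.
No 3 of the 7 sets cover everything (all 35 triples fall short), so 4 is minimum.

4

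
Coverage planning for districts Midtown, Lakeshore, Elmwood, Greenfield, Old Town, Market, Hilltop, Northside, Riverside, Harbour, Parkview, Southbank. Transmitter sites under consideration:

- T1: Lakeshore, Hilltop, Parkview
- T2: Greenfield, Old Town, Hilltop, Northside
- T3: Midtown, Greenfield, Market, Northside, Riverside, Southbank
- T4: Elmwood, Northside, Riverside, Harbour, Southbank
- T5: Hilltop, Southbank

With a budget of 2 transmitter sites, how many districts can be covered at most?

Choosing T1, T3 covers {Midtown, Lakeshore, Greenfield, Market, Hilltop, Northside, Riverside, Parkview, Southbank} — 9 districts.
No choice of 2 transmitter sites does better; here Elmwood, Old Town, Harbour are left uncovered.

9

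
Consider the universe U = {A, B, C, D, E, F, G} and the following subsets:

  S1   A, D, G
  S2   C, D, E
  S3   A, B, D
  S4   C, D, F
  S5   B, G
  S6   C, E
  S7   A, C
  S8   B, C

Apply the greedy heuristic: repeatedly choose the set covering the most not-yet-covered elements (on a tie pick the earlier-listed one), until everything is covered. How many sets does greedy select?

Pick 1: S1 covers 3 new elements (A, D, G).
Pick 2: S2 covers 2 new elements (C, E).
Pick 3: S3 covers 1 new elements (B).
Pick 4: S4 covers 1 new elements (F).
Greedy uses 4 sets.

4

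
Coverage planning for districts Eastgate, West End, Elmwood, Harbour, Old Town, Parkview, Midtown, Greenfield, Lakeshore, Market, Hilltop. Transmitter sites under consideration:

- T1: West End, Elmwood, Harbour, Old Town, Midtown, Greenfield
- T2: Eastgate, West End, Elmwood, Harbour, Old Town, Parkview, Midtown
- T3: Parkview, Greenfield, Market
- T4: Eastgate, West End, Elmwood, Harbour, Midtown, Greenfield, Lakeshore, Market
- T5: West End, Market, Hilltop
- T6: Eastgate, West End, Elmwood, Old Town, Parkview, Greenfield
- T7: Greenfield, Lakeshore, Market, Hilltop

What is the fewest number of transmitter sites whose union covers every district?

2

T2, T7 together cover {Eastgate, West End, Elmwood, Harbour, Old Town, Parkview, Midtown, Greenfield, Lakeshore, Market, Hilltop} — every district.
No single transmitter site contains all 11 districts, so 2 is optimal.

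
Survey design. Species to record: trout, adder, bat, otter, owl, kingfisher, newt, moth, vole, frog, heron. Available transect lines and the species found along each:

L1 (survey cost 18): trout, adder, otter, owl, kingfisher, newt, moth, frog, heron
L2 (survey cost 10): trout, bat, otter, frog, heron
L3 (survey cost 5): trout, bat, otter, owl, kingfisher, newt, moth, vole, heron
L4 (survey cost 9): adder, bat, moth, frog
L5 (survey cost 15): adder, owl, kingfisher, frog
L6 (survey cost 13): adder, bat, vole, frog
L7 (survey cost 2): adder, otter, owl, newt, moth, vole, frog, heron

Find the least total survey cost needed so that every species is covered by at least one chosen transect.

L3, L7 cover every species at survey cost 5 + 2 = 7.
Any cover uses at least 2 transects; among all covering selections none totals below 7.

7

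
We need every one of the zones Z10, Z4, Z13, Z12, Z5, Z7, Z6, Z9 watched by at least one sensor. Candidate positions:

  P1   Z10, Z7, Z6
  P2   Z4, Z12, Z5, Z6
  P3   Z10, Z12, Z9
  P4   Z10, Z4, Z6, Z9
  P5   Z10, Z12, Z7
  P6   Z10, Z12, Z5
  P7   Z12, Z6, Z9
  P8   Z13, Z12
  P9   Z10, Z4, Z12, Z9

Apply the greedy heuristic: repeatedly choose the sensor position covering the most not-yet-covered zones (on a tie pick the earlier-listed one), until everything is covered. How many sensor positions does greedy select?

Pick 1: P2 covers 4 new zones (Z4, Z12, Z5, Z6).
Pick 2: P1 covers 2 new zones (Z10, Z7).
Pick 3: P3 covers 1 new zones (Z9).
Pick 4: P8 covers 1 new zones (Z13).
Greedy uses 4 sensor positions.

4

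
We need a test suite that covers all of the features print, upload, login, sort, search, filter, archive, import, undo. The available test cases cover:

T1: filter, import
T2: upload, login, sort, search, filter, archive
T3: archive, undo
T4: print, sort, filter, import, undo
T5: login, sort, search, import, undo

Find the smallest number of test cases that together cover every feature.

T2, T4 together cover {print, upload, login, sort, search, filter, archive, import, undo} — every feature.
No single test case contains all 9 features, so 2 is optimal.

2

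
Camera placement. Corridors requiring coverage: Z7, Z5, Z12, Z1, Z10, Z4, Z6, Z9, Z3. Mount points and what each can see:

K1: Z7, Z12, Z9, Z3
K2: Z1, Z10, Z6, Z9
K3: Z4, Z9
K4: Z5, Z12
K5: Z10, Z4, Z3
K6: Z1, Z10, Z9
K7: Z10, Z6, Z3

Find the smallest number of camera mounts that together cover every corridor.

4

K1, K2, K3, K4 together cover {Z7, Z5, Z12, Z1, Z10, Z4, Z6, Z9, Z3} — every corridor.
No 3 of the 7 camera mounts cover everything (all 35 triples fall short), so 4 is minimum.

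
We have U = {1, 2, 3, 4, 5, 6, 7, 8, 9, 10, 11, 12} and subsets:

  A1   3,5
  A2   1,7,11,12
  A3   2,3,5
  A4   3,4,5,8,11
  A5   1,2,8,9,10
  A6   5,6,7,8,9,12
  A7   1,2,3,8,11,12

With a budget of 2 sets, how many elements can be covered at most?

10

Choosing A6, A7 covers {1, 2, 3, 5, 6, 7, 8, 9, 11, 12} — 10 elements.
No choice of 2 sets does better; here 4, 10 are left uncovered.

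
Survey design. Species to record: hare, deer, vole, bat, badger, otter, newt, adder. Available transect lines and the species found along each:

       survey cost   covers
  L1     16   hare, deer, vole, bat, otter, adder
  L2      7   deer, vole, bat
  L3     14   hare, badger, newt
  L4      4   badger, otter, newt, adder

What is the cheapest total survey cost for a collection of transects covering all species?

20

L1, L4 cover every species at survey cost 16 + 4 = 20.
Any cover uses at least 2 transects; among all covering selections none totals below 20.
Greedy by coverage-per-survey cost would pick L4, L2, L3 for 25 — worse than the optimum 20.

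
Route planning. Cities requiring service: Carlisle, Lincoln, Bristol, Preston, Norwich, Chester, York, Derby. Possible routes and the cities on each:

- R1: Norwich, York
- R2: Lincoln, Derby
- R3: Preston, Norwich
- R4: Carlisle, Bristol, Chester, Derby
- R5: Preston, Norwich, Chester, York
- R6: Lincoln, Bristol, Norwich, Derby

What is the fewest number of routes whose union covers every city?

3

R2, R4, R5 together cover {Carlisle, Lincoln, Bristol, Preston, Norwich, Chester, York, Derby} — every city.
No 2 of the 6 routes cover everything (all 15 pairs fall short), so 3 is minimum.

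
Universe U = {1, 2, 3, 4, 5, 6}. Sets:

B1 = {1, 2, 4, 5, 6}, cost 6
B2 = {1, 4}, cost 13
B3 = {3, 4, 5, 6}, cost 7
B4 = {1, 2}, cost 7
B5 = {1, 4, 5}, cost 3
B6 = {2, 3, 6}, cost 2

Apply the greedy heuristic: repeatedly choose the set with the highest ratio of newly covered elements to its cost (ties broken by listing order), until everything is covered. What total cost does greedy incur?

Pick 1: B6 adds 3 new (2, 3, 6) at cost 2 (ratio 3/2).
Pick 2: B5 adds 3 new (1, 4, 5) at cost 3 (ratio 3/3).
Greedy total cost: 2 + 3 = 5.

5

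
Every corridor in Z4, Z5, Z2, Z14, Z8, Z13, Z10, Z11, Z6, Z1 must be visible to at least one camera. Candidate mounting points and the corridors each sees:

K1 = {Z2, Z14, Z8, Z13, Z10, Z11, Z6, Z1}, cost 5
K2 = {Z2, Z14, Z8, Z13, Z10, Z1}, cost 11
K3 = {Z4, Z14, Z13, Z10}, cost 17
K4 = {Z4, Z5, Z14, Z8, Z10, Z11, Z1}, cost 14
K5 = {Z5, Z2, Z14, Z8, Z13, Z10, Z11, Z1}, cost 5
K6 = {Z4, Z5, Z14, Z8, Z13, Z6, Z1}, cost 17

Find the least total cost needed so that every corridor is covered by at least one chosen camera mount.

K1, K4 cover every corridor at cost 5 + 14 = 19.
Any cover uses at least 2 camera mounts; among all covering selections none totals below 19.
Greedy by coverage-per-cost would pick K1, K5, K4 for 24 — worse than the optimum 19.

19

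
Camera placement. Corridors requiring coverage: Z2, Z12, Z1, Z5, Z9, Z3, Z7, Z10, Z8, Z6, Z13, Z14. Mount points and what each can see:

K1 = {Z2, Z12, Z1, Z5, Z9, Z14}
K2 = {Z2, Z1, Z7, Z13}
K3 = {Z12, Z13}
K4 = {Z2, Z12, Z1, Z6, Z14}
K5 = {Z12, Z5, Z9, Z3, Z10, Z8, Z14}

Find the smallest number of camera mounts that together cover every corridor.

3

K2, K4, K5 together cover {Z2, Z12, Z1, Z5, Z9, Z3, Z7, Z10, Z8, Z6, Z13, Z14} — every corridor.
No 2 of the 5 camera mounts cover everything (all 10 pairs fall short), so 3 is minimum.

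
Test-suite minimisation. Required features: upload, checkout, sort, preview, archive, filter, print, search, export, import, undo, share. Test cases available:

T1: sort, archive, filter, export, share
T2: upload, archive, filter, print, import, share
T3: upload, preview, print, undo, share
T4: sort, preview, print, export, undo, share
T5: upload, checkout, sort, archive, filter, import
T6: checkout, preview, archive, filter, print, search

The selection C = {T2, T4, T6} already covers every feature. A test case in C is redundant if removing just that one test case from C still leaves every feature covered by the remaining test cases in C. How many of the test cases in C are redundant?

Drop T2: upload, import uncovered — not redundant.
Drop T4: sort, export, undo uncovered — not redundant.
Drop T6: checkout, search uncovered — not redundant.
None of the test cases in C is redundant.

0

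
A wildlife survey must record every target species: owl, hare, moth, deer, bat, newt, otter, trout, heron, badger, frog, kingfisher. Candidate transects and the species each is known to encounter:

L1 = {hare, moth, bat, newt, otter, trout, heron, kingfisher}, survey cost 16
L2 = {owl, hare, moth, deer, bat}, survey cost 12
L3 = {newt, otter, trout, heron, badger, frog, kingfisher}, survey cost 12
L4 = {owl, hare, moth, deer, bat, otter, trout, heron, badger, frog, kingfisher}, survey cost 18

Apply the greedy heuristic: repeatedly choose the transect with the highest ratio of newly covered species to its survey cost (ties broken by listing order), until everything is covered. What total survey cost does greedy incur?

30

Pick 1: L4 adds 11 new (owl, hare, moth, deer, bat, otter, trout, heron, badger, frog, kingfisher) at survey cost 18 (ratio 11/18).
Pick 2: L3 adds 1 new (newt) at survey cost 12 (ratio 1/12).
Greedy total survey cost: 18 + 12 = 30. (The true optimum is 24, so greedy overshoots here.)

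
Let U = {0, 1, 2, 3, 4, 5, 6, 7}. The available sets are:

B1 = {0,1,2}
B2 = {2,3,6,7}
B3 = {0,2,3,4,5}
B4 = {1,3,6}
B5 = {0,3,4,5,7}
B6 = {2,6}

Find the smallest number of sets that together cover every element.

3

B1, B2, B3 together cover {0, 1, 2, 3, 4, 5, 6, 7} — every element.
No 2 of the 6 sets cover everything (all 15 pairs fall short), so 3 is minimum.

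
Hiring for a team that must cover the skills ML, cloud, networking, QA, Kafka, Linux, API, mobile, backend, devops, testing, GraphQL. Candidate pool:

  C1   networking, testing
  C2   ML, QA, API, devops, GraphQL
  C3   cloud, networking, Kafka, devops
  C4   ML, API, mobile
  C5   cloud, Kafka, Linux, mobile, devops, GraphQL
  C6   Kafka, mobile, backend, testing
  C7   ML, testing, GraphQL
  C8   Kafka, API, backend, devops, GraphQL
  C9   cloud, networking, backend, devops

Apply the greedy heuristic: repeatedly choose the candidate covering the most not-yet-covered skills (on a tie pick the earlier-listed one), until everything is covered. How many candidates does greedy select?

4

Pick 1: C5 covers 6 new skills (cloud, Kafka, Linux, mobile, devops, GraphQL).
Pick 2: C2 covers 3 new skills (ML, QA, API).
Pick 3: C1 covers 2 new skills (networking, testing).
Pick 4: C6 covers 1 new skills (backend).
Greedy uses 4 candidates.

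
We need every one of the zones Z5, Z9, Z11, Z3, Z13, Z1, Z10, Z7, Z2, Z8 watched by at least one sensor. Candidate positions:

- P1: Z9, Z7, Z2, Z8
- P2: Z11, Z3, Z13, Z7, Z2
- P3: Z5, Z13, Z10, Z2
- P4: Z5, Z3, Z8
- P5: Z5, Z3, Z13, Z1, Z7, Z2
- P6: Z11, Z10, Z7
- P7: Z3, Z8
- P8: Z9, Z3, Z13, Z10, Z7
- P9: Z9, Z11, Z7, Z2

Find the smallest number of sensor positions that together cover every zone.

P1, P5, P6 together cover {Z5, Z9, Z11, Z3, Z13, Z1, Z10, Z7, Z2, Z8} — every zone.
No 2 of the 9 sensor positions cover everything (all 36 pairs fall short), so 3 is minimum.

3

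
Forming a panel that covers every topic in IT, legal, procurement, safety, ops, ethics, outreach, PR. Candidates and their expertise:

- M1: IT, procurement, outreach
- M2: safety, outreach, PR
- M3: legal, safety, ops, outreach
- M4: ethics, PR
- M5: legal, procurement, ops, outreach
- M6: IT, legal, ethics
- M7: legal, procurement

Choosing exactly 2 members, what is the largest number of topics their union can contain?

Choosing M1, M3 covers {IT, legal, procurement, safety, ops, outreach} — 6 topics.
No choice of 2 members does better; here ethics, PR are left uncovered.

6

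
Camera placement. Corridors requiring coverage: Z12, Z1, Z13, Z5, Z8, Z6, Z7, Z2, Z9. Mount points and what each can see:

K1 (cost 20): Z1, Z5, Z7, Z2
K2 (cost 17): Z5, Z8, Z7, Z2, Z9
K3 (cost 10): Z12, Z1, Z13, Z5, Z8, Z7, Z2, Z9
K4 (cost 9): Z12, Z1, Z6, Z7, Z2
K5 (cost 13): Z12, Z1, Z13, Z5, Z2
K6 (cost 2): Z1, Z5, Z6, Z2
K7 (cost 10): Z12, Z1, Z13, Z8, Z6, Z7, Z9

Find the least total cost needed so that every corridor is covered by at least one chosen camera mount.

K3, K6 cover every corridor at cost 10 + 2 = 12.
Any cover uses at least 2 camera mounts; among all covering selections none totals below 12.

12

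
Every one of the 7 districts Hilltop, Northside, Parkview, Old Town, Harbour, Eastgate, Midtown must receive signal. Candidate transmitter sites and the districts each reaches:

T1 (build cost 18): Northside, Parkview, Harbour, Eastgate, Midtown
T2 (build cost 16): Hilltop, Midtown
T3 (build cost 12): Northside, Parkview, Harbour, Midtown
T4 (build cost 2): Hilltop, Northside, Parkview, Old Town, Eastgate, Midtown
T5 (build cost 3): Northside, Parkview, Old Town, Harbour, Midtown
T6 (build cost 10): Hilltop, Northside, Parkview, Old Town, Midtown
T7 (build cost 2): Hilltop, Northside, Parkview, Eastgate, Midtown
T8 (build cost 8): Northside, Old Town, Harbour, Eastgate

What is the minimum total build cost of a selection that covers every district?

T4, T5 cover every district at build cost 2 + 3 = 5.
Any cover uses at least 2 transmitter sites; among all covering selections none totals below 5.

5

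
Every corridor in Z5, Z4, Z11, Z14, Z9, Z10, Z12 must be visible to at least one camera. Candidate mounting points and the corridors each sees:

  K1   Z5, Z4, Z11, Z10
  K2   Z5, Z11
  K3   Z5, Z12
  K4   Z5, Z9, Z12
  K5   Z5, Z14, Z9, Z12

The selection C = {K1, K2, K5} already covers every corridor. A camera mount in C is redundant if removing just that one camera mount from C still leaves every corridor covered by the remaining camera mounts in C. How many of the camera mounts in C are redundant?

1

Drop K1: Z4, Z10 uncovered — not redundant.
Drop K2: the rest still cover every corridor — redundant.
Drop K5: Z14, Z9, Z12 uncovered — not redundant.
1 redundant: K2.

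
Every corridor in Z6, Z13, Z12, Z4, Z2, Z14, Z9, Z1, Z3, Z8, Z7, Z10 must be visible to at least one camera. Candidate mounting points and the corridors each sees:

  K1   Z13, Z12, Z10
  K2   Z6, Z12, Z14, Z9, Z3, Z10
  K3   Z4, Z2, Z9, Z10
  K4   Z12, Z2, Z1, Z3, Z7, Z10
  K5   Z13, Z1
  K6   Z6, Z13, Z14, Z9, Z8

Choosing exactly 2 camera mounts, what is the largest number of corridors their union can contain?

11

Choosing K4, K6 covers {Z6, Z13, Z12, Z2, Z14, Z9, Z1, Z3, Z8, Z7, Z10} — 11 corridors.
No choice of 2 camera mounts does better; here Z4 is left uncovered.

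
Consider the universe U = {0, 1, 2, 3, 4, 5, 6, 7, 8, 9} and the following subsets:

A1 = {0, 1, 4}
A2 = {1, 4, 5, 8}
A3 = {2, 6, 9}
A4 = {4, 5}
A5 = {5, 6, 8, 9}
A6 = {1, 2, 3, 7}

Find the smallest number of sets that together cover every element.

A1, A5, A6 together cover {0, 1, 2, 3, 4, 5, 6, 7, 8, 9} — every element.
No 2 of the 6 sets cover everything (all 15 pairs fall short), so 3 is minimum.
Greedy (largest uncovered first) would take A2, A3, A6, A1 — 4 sets — but 3 suffice.

3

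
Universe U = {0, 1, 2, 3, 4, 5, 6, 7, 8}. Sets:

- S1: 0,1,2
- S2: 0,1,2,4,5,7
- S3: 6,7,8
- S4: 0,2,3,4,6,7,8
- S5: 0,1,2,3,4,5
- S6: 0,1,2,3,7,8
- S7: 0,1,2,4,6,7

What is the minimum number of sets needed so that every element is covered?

2

S2, S4 together cover {0, 1, 2, 3, 4, 5, 6, 7, 8} — every element.
No single set contains all 9 elements, so 2 is optimal.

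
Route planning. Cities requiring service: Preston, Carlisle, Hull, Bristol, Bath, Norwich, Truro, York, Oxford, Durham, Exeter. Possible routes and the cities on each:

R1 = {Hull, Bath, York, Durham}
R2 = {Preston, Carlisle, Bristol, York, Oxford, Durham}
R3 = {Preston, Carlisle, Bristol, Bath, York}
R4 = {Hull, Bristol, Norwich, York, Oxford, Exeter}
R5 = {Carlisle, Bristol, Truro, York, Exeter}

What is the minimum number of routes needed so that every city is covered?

4

R1, R2, R4, R5 together cover {Preston, Carlisle, Hull, Bristol, Bath, Norwich, Truro, York, Oxford, Durham, Exeter} — every city.
No 3 of the 5 routes cover everything (all 10 triples fall short), so 4 is minimum.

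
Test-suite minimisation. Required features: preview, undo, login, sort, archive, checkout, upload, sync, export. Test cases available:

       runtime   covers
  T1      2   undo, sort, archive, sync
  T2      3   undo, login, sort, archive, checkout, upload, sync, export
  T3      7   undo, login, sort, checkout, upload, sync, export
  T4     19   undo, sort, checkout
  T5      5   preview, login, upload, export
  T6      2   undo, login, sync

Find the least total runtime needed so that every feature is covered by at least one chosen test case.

T2, T5 cover every feature at runtime 3 + 5 = 8.
Any cover uses at least 2 test cases; among all covering selections none totals below 8.

8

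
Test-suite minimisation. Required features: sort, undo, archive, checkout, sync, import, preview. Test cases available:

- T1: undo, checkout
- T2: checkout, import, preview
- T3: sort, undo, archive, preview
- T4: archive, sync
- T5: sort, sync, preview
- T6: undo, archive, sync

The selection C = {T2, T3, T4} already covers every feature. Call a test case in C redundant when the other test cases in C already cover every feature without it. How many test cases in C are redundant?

Drop T2: checkout, import uncovered — not redundant.
Drop T3: sort, undo uncovered — not redundant.
Drop T4: sync uncovered — not redundant.
None of the test cases in C is redundant.

0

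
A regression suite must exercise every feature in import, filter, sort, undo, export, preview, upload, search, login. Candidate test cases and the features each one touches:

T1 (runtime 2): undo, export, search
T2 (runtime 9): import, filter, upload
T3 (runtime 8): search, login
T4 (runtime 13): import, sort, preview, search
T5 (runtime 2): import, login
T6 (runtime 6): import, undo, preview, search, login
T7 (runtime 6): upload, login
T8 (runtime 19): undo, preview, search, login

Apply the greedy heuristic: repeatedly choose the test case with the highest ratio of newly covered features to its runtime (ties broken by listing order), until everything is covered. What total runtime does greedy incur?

Pick 1: T1 adds 3 new (undo, export, search) at runtime 2 (ratio 3/2).
Pick 2: T5 adds 2 new (import, login) at runtime 2 (ratio 2/2).
Pick 3: T2 adds 2 new (filter, upload) at runtime 9 (ratio 2/9).
Pick 4: T6 adds 1 new (preview) at runtime 6 (ratio 1/6).
Pick 5: T4 adds 1 new (sort) at runtime 13 (ratio 1/13).
Greedy total runtime: 2 + 2 + 9 + 6 + 13 = 32. (The true optimum is 26, so greedy overshoots here.)

32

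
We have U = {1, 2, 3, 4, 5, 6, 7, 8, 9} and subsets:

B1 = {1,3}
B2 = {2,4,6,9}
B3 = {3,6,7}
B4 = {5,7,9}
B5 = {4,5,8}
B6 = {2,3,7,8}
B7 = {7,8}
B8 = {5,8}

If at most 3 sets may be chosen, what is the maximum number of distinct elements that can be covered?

Choosing B1, B2, B4 covers {1, 2, 3, 4, 5, 6, 7, 9} — 8 elements.
No choice of 3 sets does better; here 8 is left uncovered.

8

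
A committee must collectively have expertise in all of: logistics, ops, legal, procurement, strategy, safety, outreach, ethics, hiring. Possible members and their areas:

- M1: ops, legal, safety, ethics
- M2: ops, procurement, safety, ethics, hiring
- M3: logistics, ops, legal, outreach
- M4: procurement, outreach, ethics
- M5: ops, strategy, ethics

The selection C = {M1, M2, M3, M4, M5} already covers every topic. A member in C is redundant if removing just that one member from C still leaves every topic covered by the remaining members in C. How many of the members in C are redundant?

Drop M1: the rest still cover every topic — redundant.
Drop M2: hiring uncovered — not redundant.
Drop M3: logistics uncovered — not redundant.
Drop M4: the rest still cover every topic — redundant.
Drop M5: strategy uncovered — not redundant.
2 redundant: M1, M4.

2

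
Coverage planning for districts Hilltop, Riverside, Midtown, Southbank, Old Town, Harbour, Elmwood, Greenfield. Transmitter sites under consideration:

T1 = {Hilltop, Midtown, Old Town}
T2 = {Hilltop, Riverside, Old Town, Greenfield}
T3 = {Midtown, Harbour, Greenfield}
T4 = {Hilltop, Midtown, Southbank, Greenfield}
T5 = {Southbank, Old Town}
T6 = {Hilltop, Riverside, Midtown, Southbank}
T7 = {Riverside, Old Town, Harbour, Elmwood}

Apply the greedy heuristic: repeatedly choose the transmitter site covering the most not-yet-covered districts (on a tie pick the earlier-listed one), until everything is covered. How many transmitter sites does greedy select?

4

Pick 1: T2 covers 4 new districts (Hilltop, Riverside, Old Town, Greenfield).
Pick 2: T3 covers 2 new districts (Midtown, Harbour).
Pick 3: T4 covers 1 new districts (Southbank).
Pick 4: T7 covers 1 new districts (Elmwood).
Greedy uses 4 transmitter sites. (The true minimum is 2.)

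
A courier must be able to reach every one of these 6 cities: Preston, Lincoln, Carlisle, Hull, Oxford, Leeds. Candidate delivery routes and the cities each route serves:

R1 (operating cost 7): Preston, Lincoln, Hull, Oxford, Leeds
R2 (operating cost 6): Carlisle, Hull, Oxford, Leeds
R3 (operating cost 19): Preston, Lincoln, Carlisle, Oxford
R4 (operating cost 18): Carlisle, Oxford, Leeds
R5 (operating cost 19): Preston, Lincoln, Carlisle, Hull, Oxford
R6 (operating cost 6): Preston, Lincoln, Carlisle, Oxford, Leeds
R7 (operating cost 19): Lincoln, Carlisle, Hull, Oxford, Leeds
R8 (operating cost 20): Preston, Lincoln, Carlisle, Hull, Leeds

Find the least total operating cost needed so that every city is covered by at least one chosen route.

R2, R6 cover every city at operating cost 6 + 6 = 12.
Any cover uses at least 2 routes; among all covering selections none totals below 12.

12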